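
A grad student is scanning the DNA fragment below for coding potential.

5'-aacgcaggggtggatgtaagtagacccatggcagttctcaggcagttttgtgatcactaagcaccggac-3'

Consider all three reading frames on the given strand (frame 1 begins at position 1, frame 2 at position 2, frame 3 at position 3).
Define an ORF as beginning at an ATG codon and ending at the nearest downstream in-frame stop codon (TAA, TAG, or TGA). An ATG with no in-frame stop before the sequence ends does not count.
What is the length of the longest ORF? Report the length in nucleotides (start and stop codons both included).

Frame 1: AAC GCA GGG GTG GAT GTA AGT AGA CCC ATG GCA GTT CTC AGG CAG TTT TGT GAT CAC TAA GCA CCG GAC — ATG at 28, stop TAA at 58 → 33 nt.
Frame 2: ACG CAG GGG TGG ATG TAA GTA GAC CCA TGG CAG TTC TCA GGC AGT TTT GTG ATC ACT AAG CAC CGG — ATG at 14, stop TAA at 17 → 6 nt.
Frame 3: CGC AGG GGT GGA TGT AAG TAG ACC CAT GGC AGT TCT CAG GCA GTT TTG TGA TCA CTA AGC ACC GGA — no ATG→stop ORF.
Longest: frame 1, positions 28–60, 33 nt = 11 codons = 10 aa. → 33 nucleotides.

33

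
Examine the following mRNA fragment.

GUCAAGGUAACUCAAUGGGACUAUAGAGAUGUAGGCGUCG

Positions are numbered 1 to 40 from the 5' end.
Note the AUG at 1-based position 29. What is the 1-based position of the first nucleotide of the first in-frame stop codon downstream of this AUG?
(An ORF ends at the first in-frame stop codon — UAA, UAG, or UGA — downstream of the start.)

Codons from position 29: AUG (29–31), UAG (32–34).
UAG is a stop codon; it begins at position 32.

32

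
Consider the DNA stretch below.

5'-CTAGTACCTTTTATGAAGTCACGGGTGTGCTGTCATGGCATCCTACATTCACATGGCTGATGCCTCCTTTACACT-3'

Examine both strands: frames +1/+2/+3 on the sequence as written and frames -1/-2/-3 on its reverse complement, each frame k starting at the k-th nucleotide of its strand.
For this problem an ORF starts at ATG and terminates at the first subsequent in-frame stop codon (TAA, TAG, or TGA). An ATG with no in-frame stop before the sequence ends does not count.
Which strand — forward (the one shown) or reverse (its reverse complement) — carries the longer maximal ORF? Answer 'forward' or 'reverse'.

forward

Reverse complement (5'→3'): AGTGTAAAGGAGGCATCAGCCATGTGAATGTAGGATGCCATGACAGCACACCCGTGACTTCATAAAAGGTACTAG
Frame +1: CTA GTA CCT TTT ATG AAG TCA CGG GTG TGC TGT CAT GGC ATC CTA CAT TCA CAT GGC TGA TGC CTC CTT TAC ACT — ATG at 13, stop TGA at 58 → 48 nt.
Frame +2: TAG TAC CTT TTA TGA AGT CAC GGG TGT GCT GTC ATG GCA TCC TAC ATT CAC ATG GCT GAT GCC TCC TTT ACA — no ATG→stop ORF.
Frame +3: AGT ACC TTT TAT GAA GTC ACG GGT GTG CTG TCA TGG CAT CCT ACA TTC ACA TGG CTG ATG CCT CCT TTA CAC — no ATG→stop ORF.
Frame -1: AGT GTA AAG GAG GCA TCA GCC ATG TGA ATG TAG GAT GCC ATG ACA GCA CAC CCG TGA CTT CAT AAA AGG TAC TAG — ATG at 22, stop TGA at 25 → 6 nt; ATG at 28, stop TAG at 31 → 6 nt; ATG at 40, stop TGA at 55 → 18 nt.
Frame -2: GTG TAA AGG AGG CAT CAG CCA TGT GAA TGT AGG ATG CCA TGA CAG CAC ACC CGT GAC TTC ATA AAA GGT ACT — ATG at 35, stop TGA at 41 → 9 nt.
Frame -3: TGT AAA GGA GGC ATC AGC CAT GTG AAT GTA GGA TGC CAT GAC AGC ACA CCC GTG ACT TCA TAA AAG GTA CTA — no ATG→stop ORF.
Forward-strand max 48 nt; reverse-strand max 18 nt. The forward strand has the longer ORF.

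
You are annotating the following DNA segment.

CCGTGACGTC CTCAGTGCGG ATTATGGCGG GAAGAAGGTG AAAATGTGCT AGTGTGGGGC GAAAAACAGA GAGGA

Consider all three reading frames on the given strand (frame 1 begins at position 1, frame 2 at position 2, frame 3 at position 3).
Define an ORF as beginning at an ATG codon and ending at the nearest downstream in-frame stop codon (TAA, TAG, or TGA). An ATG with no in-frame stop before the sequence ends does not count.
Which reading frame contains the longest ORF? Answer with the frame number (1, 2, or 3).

3

Frame 1: CCG TGA CGT CCT CAG TGC GGA TTA TGG CGG GAA GAA GGT GAA AAT GTG CTA GTG TGG GGC GAA AAA CAG AGA GGA — no ATG→stop ORF.
Frame 2: CGT GAC GTC CTC AGT GCG GAT TAT GGC GGG AAG AAG GTG AAA ATG TGC TAG TGT GGG GCG AAA AAC AGA GAG — ATG at 44, stop TAG at 50 → 9 nt.
Frame 3: GTG ACG TCC TCA GTG CGG ATT ATG GCG GGA AGA AGG TGA AAA TGT GCT AGT GTG GGG CGA AAA ACA GAG AGG — ATG at 24, stop TGA at 39 → 18 nt.
Longest ORF is 18 nt in frame 3 (positions 24–41).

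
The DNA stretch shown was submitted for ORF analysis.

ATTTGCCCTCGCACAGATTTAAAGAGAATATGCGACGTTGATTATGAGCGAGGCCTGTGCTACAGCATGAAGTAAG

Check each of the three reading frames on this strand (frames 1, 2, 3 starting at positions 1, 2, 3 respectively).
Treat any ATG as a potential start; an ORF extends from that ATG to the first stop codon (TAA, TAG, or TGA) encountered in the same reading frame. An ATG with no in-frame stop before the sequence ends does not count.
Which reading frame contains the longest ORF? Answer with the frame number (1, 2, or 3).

Frame 1: ATT TGC CCT CGC ACA GAT TTA AAG AGA ATA TGC GAC GTT GAT TAT GAG CGA GGC CTG TGC TAC AGC ATG AAG TAA — ATG at 67, stop TAA at 73 → 9 nt.
Frame 2: TTT GCC CTC GCA CAG ATT TAA AGA GAA TAT GCG ACG TTG ATT ATG AGC GAG GCC TGT GCT ACA GCA TGA AGT AAG — ATG at 44, stop TGA at 68 → 27 nt.
Frame 3: TTG CCC TCG CAC AGA TTT AAA GAG AAT ATG CGA CGT TGA TTA TGA GCG AGG CCT GTG CTA CAG CAT GAA GTA — ATG at 30, stop TGA at 39 → 12 nt.
Longest ORF is 27 nt in frame 2 (positions 44–70).

2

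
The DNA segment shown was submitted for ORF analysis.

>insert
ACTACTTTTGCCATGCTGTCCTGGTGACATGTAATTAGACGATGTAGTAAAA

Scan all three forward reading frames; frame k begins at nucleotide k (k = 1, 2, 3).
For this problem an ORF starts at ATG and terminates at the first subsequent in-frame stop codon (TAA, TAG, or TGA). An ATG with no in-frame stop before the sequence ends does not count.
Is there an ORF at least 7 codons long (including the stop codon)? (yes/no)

no

Frame 1: ACT ACT TTT GCC ATG CTG TCC TGG TGA CAT GTA ATT AGA CGA TGT AGT AAA — ATG at 13, stop TGA at 25 → 15 nt.
Frame 2: CTA CTT TTG CCA TGC TGT CCT GGT GAC ATG TAA TTA GAC GAT GTA GTA AAA — ATG at 29, stop TAA at 32 → 6 nt.
Frame 3: TAC TTT TGC CAT GCT GTC CTG GTG ACA TGT AAT TAG ACG ATG TAG TAA — ATG at 42, stop TAG at 45 → 6 nt.
Largest ORF found is 5 codons < 7, so no.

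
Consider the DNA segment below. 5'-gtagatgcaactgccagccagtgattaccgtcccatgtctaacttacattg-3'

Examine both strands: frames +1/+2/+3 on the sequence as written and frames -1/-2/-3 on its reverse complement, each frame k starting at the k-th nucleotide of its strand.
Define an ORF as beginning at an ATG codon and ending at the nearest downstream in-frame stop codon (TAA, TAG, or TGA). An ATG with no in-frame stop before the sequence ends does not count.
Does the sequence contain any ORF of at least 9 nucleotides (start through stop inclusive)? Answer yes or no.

yes

Reverse complement (5'→3'): CAATGTAAGTTAGACATGGGACGGTAATCACTGGCTGGCAGTTGCATCTAC
Frame +1: GTA GAT GCA ACT GCC AGC CAG TGA TTA CCG TCC CAT GTC TAA CTT ACA TTG — no ATG→stop ORF.
Frame +2: TAG ATG CAA CTG CCA GCC AGT GAT TAC CGT CCC ATG TCT AAC TTA CAT — no ATG→stop ORF.
Frame +3: AGA TGC AAC TGC CAG CCA GTG ATT ACC GTC CCA TGT CTA ACT TAC ATT — no ATG→stop ORF.
Frame -1: CAA TGT AAG TTA GAC ATG GGA CGG TAA TCA CTG GCT GGC AGT TGC ATC TAC — ATG at 16, stop TAA at 25 → 12 nt.
Frame -2: AAT GTA AGT TAG ACA TGG GAC GGT AAT CAC TGG CTG GCA GTT GCA TCT — no ATG→stop ORF.
Frame -3: ATG TAA GTT AGA CAT GGG ACG GTA ATC ACT GGC TGG CAG TTG CAT CTA — ATG at 3, stop TAA at 6 → 6 nt.
Frame -1 has an ORF of 12 nucleotides (positions 16–27) ≥ 9, so yes.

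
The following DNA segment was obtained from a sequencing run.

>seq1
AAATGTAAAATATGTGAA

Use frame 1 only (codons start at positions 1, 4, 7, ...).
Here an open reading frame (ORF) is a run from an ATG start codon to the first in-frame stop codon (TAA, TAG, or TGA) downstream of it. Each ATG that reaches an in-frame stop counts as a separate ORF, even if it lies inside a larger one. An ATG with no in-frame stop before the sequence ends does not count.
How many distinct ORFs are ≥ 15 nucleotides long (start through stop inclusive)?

0

Frame 1: AAA TGT AAA ATA TGT GAA — no ATG→stop ORF.
No ORF reaches 15 nucleotides. Count = 0.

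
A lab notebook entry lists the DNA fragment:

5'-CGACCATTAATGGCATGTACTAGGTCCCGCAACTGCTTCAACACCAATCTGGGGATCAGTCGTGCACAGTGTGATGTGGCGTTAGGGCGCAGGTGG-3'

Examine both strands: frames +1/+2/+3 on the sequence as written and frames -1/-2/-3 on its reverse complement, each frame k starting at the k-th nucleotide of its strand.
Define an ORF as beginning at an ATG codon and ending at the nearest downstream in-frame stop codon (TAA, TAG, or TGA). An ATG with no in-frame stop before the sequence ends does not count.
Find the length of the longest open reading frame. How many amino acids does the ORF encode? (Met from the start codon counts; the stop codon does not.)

Reverse complement (5'→3'): CCACCTGCGCCCTAACGCCACATCACACTGTGCACGACTGATCCCCAGATTGGTGTTGAAGCAGTTGCGGGACCTAGTACATGCCATTAATGGTCG
Frame +1: CGA CCA TTA ATG GCA TGT ACT AGG TCC CGC AAC TGC TTC AAC ACC AAT CTG GGG ATC AGT CGT GCA CAG TGT GAT GTG GCG TTA GGG CGC AGG TGG — no ATG→stop ORF.
Frame +2: GAC CAT TAA TGG CAT GTA CTA GGT CCC GCA ACT GCT TCA ACA CCA ATC TGG GGA TCA GTC GTG CAC AGT GTG ATG TGG CGT TAG GGC GCA GGT — ATG at 74, stop TAG at 83 → 12 nt.
Frame +3: ACC ATT AAT GGC ATG TAC TAG GTC CCG CAA CTG CTT CAA CAC CAA TCT GGG GAT CAG TCG TGC ACA GTG TGA TGT GGC GTT AGG GCG CAG GTG — ATG at 15, stop TAG at 21 → 9 nt.
Frame -1: CCA CCT GCG CCC TAA CGC CAC ATC ACA CTG TGC ACG ACT GAT CCC CAG ATT GGT GTT GAA GCA GTT GCG GGA CCT AGT ACA TGC CAT TAA TGG TCG — no ATG→stop ORF.
Frame -2: CAC CTG CGC CCT AAC GCC ACA TCA CAC TGT GCA CGA CTG ATC CCC AGA TTG GTG TTG AAG CAG TTG CGG GAC CTA GTA CAT GCC ATT AAT GGT — no ATG→stop ORF.
Frame -3: ACC TGC GCC CTA ACG CCA CAT CAC ACT GTG CAC GAC TGA TCC CCA GAT TGG TGT TGA AGC AGT TGC GGG ACC TAG TAC ATG CCA TTA ATG GTC — no ATG→stop ORF.
Longest: frame +2, positions 74–85, 12 nt = 4 codons = 3 aa. → 3 amino acids.

3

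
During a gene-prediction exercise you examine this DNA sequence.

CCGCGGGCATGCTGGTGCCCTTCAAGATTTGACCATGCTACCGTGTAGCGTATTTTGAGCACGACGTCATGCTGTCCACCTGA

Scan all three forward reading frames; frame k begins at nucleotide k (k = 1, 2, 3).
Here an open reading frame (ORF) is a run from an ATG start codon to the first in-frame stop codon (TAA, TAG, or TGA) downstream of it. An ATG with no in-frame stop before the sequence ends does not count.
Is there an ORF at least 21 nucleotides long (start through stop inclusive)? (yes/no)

Frame 1: CCG CGG GCA TGC TGG TGC CCT TCA AGA TTT GAC CAT GCT ACC GTG TAG CGT ATT TTG AGC ACG ACG TCA TGC TGT CCA CCT — no ATG→stop ORF.
Frame 2: CGC GGG CAT GCT GGT GCC CTT CAA GAT TTG ACC ATG CTA CCG TGT AGC GTA TTT TGA GCA CGA CGT CAT GCT GTC CAC CTG — ATG at 35, stop TGA at 56 → 24 nt.
Frame 3: GCG GGC ATG CTG GTG CCC TTC AAG ATT TGA CCA TGC TAC CGT GTA GCG TAT TTT GAG CAC GAC GTC ATG CTG TCC ACC TGA — ATG at 9, stop TGA at 30 → 24 nt; ATG at 69, stop TGA at 81 → 15 nt.
Frame 2 has an ORF of 24 nucleotides (positions 35–58) ≥ 21, so yes.

yes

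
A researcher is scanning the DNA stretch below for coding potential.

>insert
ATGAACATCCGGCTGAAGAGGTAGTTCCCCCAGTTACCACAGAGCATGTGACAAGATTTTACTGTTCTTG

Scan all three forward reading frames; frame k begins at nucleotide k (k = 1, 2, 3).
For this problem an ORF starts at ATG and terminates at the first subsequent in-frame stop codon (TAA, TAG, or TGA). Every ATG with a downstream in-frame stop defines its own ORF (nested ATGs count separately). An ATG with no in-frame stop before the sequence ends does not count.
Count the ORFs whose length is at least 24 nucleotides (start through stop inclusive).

1

Frame 1: ATG AAC ATC CGG CTG AAG AGG TAG TTC CCC CAG TTA CCA CAG AGC ATG TGA CAA GAT TTT ACT GTT CTT — ATG at 1, stop TAG at 22 → 24 nt; ATG at 46, stop TGA at 49 → 6 nt.
Frame 2: TGA ACA TCC GGC TGA AGA GGT AGT TCC CCC AGT TAC CAC AGA GCA TGT GAC AAG ATT TTA CTG TTC TTG — no ATG→stop ORF.
Frame 3: GAA CAT CCG GCT GAA GAG GTA GTT CCC CCA GTT ACC ACA GAG CAT GTG ACA AGA TTT TAC TGT TCT — no ATG→stop ORF.
ORFs ≥ 24 nucleotides: frame 1 1–24 (24 nucleotides). Count = 1.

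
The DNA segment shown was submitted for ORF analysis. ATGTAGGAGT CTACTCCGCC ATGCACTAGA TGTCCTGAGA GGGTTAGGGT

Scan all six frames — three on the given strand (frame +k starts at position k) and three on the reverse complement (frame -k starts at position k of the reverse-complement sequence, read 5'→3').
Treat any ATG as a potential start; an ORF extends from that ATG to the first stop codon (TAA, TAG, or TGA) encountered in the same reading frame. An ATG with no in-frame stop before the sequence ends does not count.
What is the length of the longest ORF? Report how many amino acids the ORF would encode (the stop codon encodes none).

Reverse complement (5'→3'): ACCCTAACCCTCTCAGGACATCTAGTGCATGGCGGAGTAGACTCCTACAT
Frame +1: ATG TAG GAG TCT ACT CCG CCA TGC ACT AGA TGT CCT GAG AGG GTT AGG — ATG at 1, stop TAG at 4 → 6 nt.
Frame +2: TGT AGG AGT CTA CTC CGC CAT GCA CTA GAT GTC CTG AGA GGG TTA GGG — no ATG→stop ORF.
Frame +3: GTA GGA GTC TAC TCC GCC ATG CAC TAG ATG TCC TGA GAG GGT TAG GGT — ATG at 21, stop TAG at 27 → 9 nt; ATG at 30, stop TGA at 36 → 9 nt.
Frame -1: ACC CTA ACC CTC TCA GGA CAT CTA GTG CAT GGC GGA GTA GAC TCC TAC — no ATG→stop ORF.
Frame -2: CCC TAA CCC TCT CAG GAC ATC TAG TGC ATG GCG GAG TAG ACT CCT ACA — ATG at 29, stop TAG at 38 → 12 nt.
Frame -3: CCT AAC CCT CTC AGG ACA TCT AGT GCA TGG CGG AGT AGA CTC CTA CAT — no ATG→stop ORF.
Longest: frame -2, positions 29–40, 12 nt = 4 codons = 3 aa. → 3 amino acids.

3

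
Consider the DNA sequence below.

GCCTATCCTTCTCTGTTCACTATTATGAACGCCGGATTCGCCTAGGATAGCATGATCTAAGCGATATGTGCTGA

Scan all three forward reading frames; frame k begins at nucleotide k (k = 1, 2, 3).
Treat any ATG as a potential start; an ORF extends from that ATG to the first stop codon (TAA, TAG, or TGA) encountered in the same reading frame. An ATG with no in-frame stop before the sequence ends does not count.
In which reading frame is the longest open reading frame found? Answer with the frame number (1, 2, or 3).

1

Frame 1: GCC TAT CCT TCT CTG TTC ACT ATT ATG AAC GCC GGA TTC GCC TAG GAT AGC ATG ATC TAA GCG ATA TGT GCT — ATG at 25, stop TAG at 43 → 21 nt; ATG at 52, stop TAA at 58 → 9 nt.
Frame 2: CCT ATC CTT CTC TGT TCA CTA TTA TGA ACG CCG GAT TCG CCT AGG ATA GCA TGA TCT AAG CGA TAT GTG CTG — no ATG→stop ORF.
Frame 3: CTA TCC TTC TCT GTT CAC TAT TAT GAA CGC CGG ATT CGC CTA GGA TAG CAT GAT CTA AGC GAT ATG TGC TGA — ATG at 66, stop TGA at 72 → 9 nt.
Longest ORF is 21 nt in frame 1 (positions 25–45).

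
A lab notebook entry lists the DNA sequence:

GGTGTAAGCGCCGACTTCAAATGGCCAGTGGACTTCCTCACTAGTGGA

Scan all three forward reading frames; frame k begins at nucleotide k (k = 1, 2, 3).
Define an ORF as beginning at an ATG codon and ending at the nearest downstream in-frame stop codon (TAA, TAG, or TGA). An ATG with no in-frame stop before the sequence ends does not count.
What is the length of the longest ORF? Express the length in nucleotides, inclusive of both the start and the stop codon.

24

Frame 1: GGT GTA AGC GCC GAC TTC AAA TGG CCA GTG GAC TTC CTC ACT AGT GGA — no ATG→stop ORF.
Frame 2: GTG TAA GCG CCG ACT TCA AAT GGC CAG TGG ACT TCC TCA CTA GTG — no ATG→stop ORF.
Frame 3: TGT AAG CGC CGA CTT CAA ATG GCC AGT GGA CTT CCT CAC TAG TGG — ATG at 21, stop TAG at 42 → 24 nt.
Longest: frame 3, positions 21–44, 24 nt = 8 codons = 7 aa. → 24 nucleotides.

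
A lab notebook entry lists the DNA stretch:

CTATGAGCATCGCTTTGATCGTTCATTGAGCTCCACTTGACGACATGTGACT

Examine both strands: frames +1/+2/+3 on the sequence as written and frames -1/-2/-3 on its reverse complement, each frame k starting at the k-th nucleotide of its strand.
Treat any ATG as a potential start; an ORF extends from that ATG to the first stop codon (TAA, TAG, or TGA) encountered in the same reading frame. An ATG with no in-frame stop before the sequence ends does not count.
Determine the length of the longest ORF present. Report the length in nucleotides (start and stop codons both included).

27

Reverse complement (5'→3'): AGTCACATGTCGTCAAGTGGAGCTCAATGAACGATCAAAGCGATGCTCATAG
Frame +1: CTA TGA GCA TCG CTT TGA TCG TTC ATT GAG CTC CAC TTG ACG ACA TGT GAC — no ATG→stop ORF.
Frame +2: TAT GAG CAT CGC TTT GAT CGT TCA TTG AGC TCC ACT TGA CGA CAT GTG ACT — no ATG→stop ORF.
Frame +3: ATG AGC ATC GCT TTG ATC GTT CAT TGA GCT CCA CTT GAC GAC ATG TGA — ATG at 3, stop TGA at 27 → 27 nt; ATG at 45, stop TGA at 48 → 6 nt.
Frame -1: AGT CAC ATG TCG TCA AGT GGA GCT CAA TGA ACG ATC AAA GCG ATG CTC ATA — ATG at 7, stop TGA at 28 → 24 nt.
Frame -2: GTC ACA TGT CGT CAA GTG GAG CTC AAT GAA CGA TCA AAG CGA TGC TCA TAG — no ATG→stop ORF.
Frame -3: TCA CAT GTC GTC AAG TGG AGC TCA ATG AAC GAT CAA AGC GAT GCT CAT — no ATG→stop ORF.
Longest: frame +3, positions 3–29, 27 nt = 9 codons = 8 aa. → 27 nucleotides.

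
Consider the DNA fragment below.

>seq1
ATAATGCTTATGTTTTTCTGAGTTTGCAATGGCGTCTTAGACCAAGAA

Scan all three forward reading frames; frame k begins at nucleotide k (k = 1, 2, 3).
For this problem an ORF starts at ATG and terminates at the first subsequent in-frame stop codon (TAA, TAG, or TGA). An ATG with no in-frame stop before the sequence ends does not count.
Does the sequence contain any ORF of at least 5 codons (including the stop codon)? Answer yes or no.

Frame 1: ATA ATG CTT ATG TTT TTC TGA GTT TGC AAT GGC GTC TTA GAC CAA GAA — ATG at 4, stop TGA at 19 → 18 nt; ATG at 10, stop TGA at 19 → 12 nt.
Frame 2: TAA TGC TTA TGT TTT TCT GAG TTT GCA ATG GCG TCT TAG ACC AAG — ATG at 29, stop TAG at 38 → 12 nt.
Frame 3: AAT GCT TAT GTT TTT CTG AGT TTG CAA TGG CGT CTT AGA CCA AGA — no ATG→stop ORF.
Frame 1 has an ORF of 6 codons (positions 4–21) ≥ 5, so yes.

yes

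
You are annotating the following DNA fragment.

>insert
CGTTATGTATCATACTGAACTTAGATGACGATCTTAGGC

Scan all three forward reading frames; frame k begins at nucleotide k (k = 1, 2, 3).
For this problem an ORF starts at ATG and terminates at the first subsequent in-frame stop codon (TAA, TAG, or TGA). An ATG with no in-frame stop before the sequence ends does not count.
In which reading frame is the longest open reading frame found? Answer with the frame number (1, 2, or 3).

Frame 1: CGT TAT GTA TCA TAC TGA ACT TAG ATG ACG ATC TTA GGC — no ATG→stop ORF.
Frame 2: GTT ATG TAT CAT ACT GAA CTT AGA TGA CGA TCT TAG — ATG at 5, stop TGA at 26 → 24 nt.
Frame 3: TTA TGT ATC ATA CTG AAC TTA GAT GAC GAT CTT AGG — no ATG→stop ORF.
Longest ORF is 24 nt in frame 2 (positions 5–28).

2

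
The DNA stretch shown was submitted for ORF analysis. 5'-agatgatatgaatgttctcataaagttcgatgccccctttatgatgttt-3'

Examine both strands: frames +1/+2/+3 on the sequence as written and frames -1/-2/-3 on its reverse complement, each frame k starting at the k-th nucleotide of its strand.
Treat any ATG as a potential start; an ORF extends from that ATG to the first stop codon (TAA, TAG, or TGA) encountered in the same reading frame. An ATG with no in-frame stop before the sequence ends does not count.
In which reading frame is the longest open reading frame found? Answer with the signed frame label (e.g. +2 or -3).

Reverse complement (5'→3'): AAACATCATAAAGGGGGCATCGAACTTTATGAGAACATTCATATCATCT
Frame +1: AGA TGA TAT GAA TGT TCT CAT AAA GTT CGA TGC CCC CTT TAT GAT GTT — no ATG→stop ORF.
Frame +2: GAT GAT ATG AAT GTT CTC ATA AAG TTC GAT GCC CCC TTT ATG ATG TTT — no ATG→stop ORF.
Frame +3: ATG ATA TGA ATG TTC TCA TAA AGT TCG ATG CCC CCT TTA TGA TGT — ATG at 3, stop TGA at 9 → 9 nt; ATG at 12, stop TAA at 21 → 12 nt; ATG at 30, stop TGA at 42 → 15 nt.
Frame -1: AAA CAT CAT AAA GGG GGC ATC GAA CTT TAT GAG AAC ATT CAT ATC ATC — no ATG→stop ORF.
Frame -2: AAC ATC ATA AAG GGG GCA TCG AAC TTT ATG AGA ACA TTC ATA TCA TCT — no ATG→stop ORF.
Frame -3: ACA TCA TAA AGG GGG CAT CGA ACT TTA TGA GAA CAT TCA TAT CAT — no ATG→stop ORF.
Longest ORF is 15 nt in frame +3 (positions 30–44).

+3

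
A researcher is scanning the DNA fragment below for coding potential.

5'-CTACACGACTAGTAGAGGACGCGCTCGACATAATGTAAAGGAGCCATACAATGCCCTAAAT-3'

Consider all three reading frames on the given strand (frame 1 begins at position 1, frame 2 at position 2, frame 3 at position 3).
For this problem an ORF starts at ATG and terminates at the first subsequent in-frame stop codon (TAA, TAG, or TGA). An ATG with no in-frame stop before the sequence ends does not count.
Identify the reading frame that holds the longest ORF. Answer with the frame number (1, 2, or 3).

3

Frame 1: CTA CAC GAC TAG TAG AGG ACG CGC TCG ACA TAA TGT AAA GGA GCC ATA CAA TGC CCT AAA — no ATG→stop ORF.
Frame 2: TAC ACG ACT AGT AGA GGA CGC GCT CGA CAT AAT GTA AAG GAG CCA TAC AAT GCC CTA AAT — no ATG→stop ORF.
Frame 3: ACA CGA CTA GTA GAG GAC GCG CTC GAC ATA ATG TAA AGG AGC CAT ACA ATG CCC TAA — ATG at 33, stop TAA at 36 → 6 nt; ATG at 51, stop TAA at 57 → 9 nt.
Longest ORF is 9 nt in frame 3 (positions 51–59).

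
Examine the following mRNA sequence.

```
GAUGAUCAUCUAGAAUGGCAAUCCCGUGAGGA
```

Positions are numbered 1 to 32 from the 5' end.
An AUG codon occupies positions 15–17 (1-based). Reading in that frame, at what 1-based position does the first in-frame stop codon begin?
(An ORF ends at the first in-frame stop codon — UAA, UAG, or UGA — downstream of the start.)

Codons from position 15: AUG (15–17), GCA (18–20), AUC (21–23), CCG (24–26), UGA (27–29).
UGA is a stop codon; it begins at position 27.

27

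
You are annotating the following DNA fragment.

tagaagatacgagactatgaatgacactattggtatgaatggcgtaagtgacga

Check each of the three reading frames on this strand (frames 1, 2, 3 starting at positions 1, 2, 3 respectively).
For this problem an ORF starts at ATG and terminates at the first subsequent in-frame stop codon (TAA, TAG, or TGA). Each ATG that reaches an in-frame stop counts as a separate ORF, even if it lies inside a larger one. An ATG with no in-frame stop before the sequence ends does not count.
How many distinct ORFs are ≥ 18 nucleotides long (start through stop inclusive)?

1

Frame 1: TAG AAG ATA CGA GAC TAT GAA TGA CAC TAT TGG TAT GAA TGG CGT AAG TGA CGA — no ATG→stop ORF.
Frame 2: AGA AGA TAC GAG ACT ATG AAT GAC ACT ATT GGT ATG AAT GGC GTA AGT GAC — no ATG→stop ORF.
Frame 3: GAA GAT ACG AGA CTA TGA ATG ACA CTA TTG GTA TGA ATG GCG TAA GTG ACG — ATG at 21, stop TGA at 36 → 18 nt; ATG at 39, stop TAA at 45 → 9 nt.
ORFs ≥ 18 nucleotides: frame 3 21–38 (18 nucleotides). Count = 1.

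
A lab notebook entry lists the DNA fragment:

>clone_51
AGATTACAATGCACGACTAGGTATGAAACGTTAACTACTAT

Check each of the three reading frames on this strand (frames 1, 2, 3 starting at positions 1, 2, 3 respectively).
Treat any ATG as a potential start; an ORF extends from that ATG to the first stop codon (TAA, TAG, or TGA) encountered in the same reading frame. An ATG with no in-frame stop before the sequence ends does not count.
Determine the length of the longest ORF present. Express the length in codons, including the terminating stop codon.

Frame 1: AGA TTA CAA TGC ACG ACT AGG TAT GAA ACG TTA ACT ACT — no ATG→stop ORF.
Frame 2: GAT TAC AAT GCA CGA CTA GGT ATG AAA CGT TAA CTA CTA — ATG at 23, stop TAA at 32 → 12 nt.
Frame 3: ATT ACA ATG CAC GAC TAG GTA TGA AAC GTT AAC TAC TAT — ATG at 9, stop TAG at 18 → 12 nt.
Longest: frame 2, positions 23–34, 12 nt = 4 codons = 3 aa. → 4 codons.

4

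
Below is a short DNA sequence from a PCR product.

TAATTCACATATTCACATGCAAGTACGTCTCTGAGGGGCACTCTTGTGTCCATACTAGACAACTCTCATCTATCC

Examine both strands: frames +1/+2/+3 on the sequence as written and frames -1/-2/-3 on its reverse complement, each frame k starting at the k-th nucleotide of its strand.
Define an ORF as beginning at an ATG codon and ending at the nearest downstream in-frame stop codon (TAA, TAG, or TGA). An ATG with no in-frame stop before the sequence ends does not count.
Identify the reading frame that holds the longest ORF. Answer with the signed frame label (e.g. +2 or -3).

Reverse complement (5'→3'): GGATAGATGAGAGTTGTCTAGTATGGACACAAGAGTGCCCCTCAGAGACGTACTTGCATGTGAATATGTGAATTA
Frame +1: TAA TTC ACA TAT TCA CAT GCA AGT ACG TCT CTG AGG GGC ACT CTT GTG TCC ATA CTA GAC AAC TCT CAT CTA TCC — no ATG→stop ORF.
Frame +2: AAT TCA CAT ATT CAC ATG CAA GTA CGT CTC TGA GGG GCA CTC TTG TGT CCA TAC TAG ACA ACT CTC ATC TAT — ATG at 17, stop TGA at 32 → 18 nt.
Frame +3: ATT CAC ATA TTC ACA TGC AAG TAC GTC TCT GAG GGG CAC TCT TGT GTC CAT ACT AGA CAA CTC TCA TCT ATC — no ATG→stop ORF.
Frame -1: GGA TAG ATG AGA GTT GTC TAG TAT GGA CAC AAG AGT GCC CCT CAG AGA CGT ACT TGC ATG TGA ATA TGT GAA TTA — ATG at 7, stop TAG at 19 → 15 nt; ATG at 58, stop TGA at 61 → 6 nt.
Frame -2: GAT AGA TGA GAG TTG TCT AGT ATG GAC ACA AGA GTG CCC CTC AGA GAC GTA CTT GCA TGT GAA TAT GTG AAT — no ATG→stop ORF.
Frame -3: ATA GAT GAG AGT TGT CTA GTA TGG ACA CAA GAG TGC CCC TCA GAG ACG TAC TTG CAT GTG AAT ATG TGA ATT — ATG at 66, stop TGA at 69 → 6 nt.
Longest ORF is 18 nt in frame +2 (positions 17–34).

+2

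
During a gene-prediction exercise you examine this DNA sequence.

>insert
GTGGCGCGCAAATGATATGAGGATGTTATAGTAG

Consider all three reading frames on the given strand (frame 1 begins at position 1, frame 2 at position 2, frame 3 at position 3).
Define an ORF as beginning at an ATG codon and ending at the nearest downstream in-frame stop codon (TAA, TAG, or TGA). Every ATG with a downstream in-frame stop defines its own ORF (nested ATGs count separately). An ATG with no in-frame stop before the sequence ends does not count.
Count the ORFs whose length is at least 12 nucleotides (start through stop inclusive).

1

Frame 1: GTG GCG CGC AAA TGA TAT GAG GAT GTT ATA GTA — no ATG→stop ORF.
Frame 2: TGG CGC GCA AAT GAT ATG AGG ATG TTA TAG TAG — ATG at 17, stop TAG at 29 → 15 nt; ATG at 23, stop TAG at 29 → 9 nt.
Frame 3: GGC GCG CAA ATG ATA TGA GGA TGT TAT AGT — ATG at 12, stop TGA at 18 → 9 nt.
ORFs ≥ 12 nucleotides: frame 2 17–31 (15 nucleotides). Count = 1.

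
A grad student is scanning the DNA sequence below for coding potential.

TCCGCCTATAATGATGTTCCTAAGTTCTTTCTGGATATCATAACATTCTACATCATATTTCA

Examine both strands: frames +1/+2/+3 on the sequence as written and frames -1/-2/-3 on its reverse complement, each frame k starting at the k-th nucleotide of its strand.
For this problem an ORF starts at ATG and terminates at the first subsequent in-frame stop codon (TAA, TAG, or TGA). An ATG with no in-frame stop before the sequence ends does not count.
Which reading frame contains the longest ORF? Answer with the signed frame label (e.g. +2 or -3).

-1

Reverse complement (5'→3'): TGAAATATGATGTAGAATGTTATGATATCCAGAAAGAACTTAGGAACATCATTATAGGCGGA
Frame +1: TCC GCC TAT AAT GAT GTT CCT AAG TTC TTT CTG GAT ATC ATA ACA TTC TAC ATC ATA TTT — no ATG→stop ORF.
Frame +2: CCG CCT ATA ATG ATG TTC CTA AGT TCT TTC TGG ATA TCA TAA CAT TCT ACA TCA TAT TTC — ATG at 11, stop TAA at 41 → 33 nt; ATG at 14, stop TAA at 41 → 30 nt.
Frame +3: CGC CTA TAA TGA TGT TCC TAA GTT CTT TCT GGA TAT CAT AAC ATT CTA CAT CAT ATT TCA — no ATG→stop ORF.
Frame -1: TGA AAT ATG ATG TAG AAT GTT ATG ATA TCC AGA AAG AAC TTA GGA ACA TCA TTA TAG GCG — ATG at 7, stop TAG at 13 → 9 nt; ATG at 10, stop TAG at 13 → 6 nt; ATG at 22, stop TAG at 55 → 36 nt.
Frame -2: GAA ATA TGA TGT AGA ATG TTA TGA TAT CCA GAA AGA ACT TAG GAA CAT CAT TAT AGG CGG — ATG at 17, stop TGA at 23 → 9 nt.
Frame -3: AAA TAT GAT GTA GAA TGT TAT GAT ATC CAG AAA GAA CTT AGG AAC ATC ATT ATA GGC GGA — no ATG→stop ORF.
Longest ORF is 36 nt in frame -1 (positions 22–57).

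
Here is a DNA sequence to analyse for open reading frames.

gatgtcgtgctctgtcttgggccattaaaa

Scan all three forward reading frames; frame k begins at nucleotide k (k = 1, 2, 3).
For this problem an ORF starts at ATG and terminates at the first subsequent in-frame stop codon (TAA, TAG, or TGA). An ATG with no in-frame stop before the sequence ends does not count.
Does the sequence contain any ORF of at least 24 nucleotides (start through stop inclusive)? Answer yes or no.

yes

Frame 1: GAT GTC GTG CTC TGT CTT GGG CCA TTA AAA — no ATG→stop ORF.
Frame 2: ATG TCG TGC TCT GTC TTG GGC CAT TAA — ATG at 2, stop TAA at 26 → 27 nt.
Frame 3: TGT CGT GCT CTG TCT TGG GCC ATT AAA — no ATG→stop ORF.
Frame 2 has an ORF of 27 nucleotides (positions 2–28) ≥ 24, so yes.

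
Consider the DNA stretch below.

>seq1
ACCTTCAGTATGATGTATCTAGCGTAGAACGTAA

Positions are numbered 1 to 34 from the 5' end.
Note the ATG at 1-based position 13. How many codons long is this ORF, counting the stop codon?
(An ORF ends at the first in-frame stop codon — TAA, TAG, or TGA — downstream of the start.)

Codons from position 13: ATG (13–15), TAT (16–18), CTA (19–21), GCG (22–24), TAG (25–27).
TAG is the first in-frame stop; that's 5 codons including the stop.

5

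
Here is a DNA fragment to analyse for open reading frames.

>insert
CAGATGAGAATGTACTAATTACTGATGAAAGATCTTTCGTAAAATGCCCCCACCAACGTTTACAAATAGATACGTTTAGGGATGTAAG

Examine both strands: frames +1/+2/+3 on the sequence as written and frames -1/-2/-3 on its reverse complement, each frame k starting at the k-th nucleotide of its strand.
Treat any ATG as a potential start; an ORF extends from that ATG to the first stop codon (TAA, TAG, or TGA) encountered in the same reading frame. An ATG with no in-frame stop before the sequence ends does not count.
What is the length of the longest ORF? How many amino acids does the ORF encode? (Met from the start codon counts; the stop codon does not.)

11

Reverse complement (5'→3'): CTTACATCCCTAAACGTATCTATTTGTAAACGTTGGTGGGGGCATTTTACGAAAGATCTTTCATCAGTAATTAGTACATTCTCATCTG
Frame +1: CAG ATG AGA ATG TAC TAA TTA CTG ATG AAA GAT CTT TCG TAA AAT GCC CCC ACC AAC GTT TAC AAA TAG ATA CGT TTA GGG ATG TAA — ATG at 4, stop TAA at 16 → 15 nt; ATG at 10, stop TAA at 16 → 9 nt; ATG at 25, stop TAA at 40 → 18 nt; ATG at 82, stop TAA at 85 → 6 nt.
Frame +2: AGA TGA GAA TGT ACT AAT TAC TGA TGA AAG ATC TTT CGT AAA ATG CCC CCA CCA ACG TTT ACA AAT AGA TAC GTT TAG GGA TGT AAG — ATG at 44, stop TAG at 77 → 36 nt.
Frame +3: GAT GAG AAT GTA CTA ATT ACT GAT GAA AGA TCT TTC GTA AAA TGC CCC CAC CAA CGT TTA CAA ATA GAT ACG TTT AGG GAT GTA — no ATG→stop ORF.
Frame -1: CTT ACA TCC CTA AAC GTA TCT ATT TGT AAA CGT TGG TGG GGG CAT TTT ACG AAA GAT CTT TCA TCA GTA ATT AGT ACA TTC TCA TCT — no ATG→stop ORF.
Frame -2: TTA CAT CCC TAA ACG TAT CTA TTT GTA AAC GTT GGT GGG GGC ATT TTA CGA AAG ATC TTT CAT CAG TAA TTA GTA CAT TCT CAT CTG — no ATG→stop ORF.
Frame -3: TAC ATC CCT AAA CGT ATC TAT TTG TAA ACG TTG GTG GGG GCA TTT TAC GAA AGA TCT TTC ATC AGT AAT TAG TAC ATT CTC ATC — no ATG→stop ORF.
Longest: frame +2, positions 44–79, 36 nt = 12 codons = 11 aa. → 11 amino acids.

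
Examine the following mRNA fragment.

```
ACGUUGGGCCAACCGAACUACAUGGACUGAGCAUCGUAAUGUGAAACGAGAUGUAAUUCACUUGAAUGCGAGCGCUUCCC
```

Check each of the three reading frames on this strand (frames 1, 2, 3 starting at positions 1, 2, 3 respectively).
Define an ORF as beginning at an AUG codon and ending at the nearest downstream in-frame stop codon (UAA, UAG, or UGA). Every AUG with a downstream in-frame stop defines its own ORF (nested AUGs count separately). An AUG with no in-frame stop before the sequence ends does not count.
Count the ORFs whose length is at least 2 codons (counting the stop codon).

Frame 1: ACG UUG GGC CAA CCG AAC UAC AUG GAC UGA GCA UCG UAA UGU GAA ACG AGA UGU AAU UCA CUU GAA UGC GAG CGC UUC — AUG at 22, stop UGA at 28 → 9 nt.
Frame 2: CGU UGG GCC AAC CGA ACU ACA UGG ACU GAG CAU CGU AAU GUG AAA CGA GAU GUA AUU CAC UUG AAU GCG AGC GCU UCC — no AUG→stop ORF.
Frame 3: GUU GGG CCA ACC GAA CUA CAU GGA CUG AGC AUC GUA AUG UGA AAC GAG AUG UAA UUC ACU UGA AUG CGA GCG CUU CCC — AUG at 39, stop UGA at 42 → 6 nt; AUG at 51, stop UAA at 54 → 6 nt.
ORFs ≥ 2 codons: frame 1 22–30 (3 codons), frame 3 39–44 (2 codons), frame 3 51–56 (2 codons). Count = 3.

3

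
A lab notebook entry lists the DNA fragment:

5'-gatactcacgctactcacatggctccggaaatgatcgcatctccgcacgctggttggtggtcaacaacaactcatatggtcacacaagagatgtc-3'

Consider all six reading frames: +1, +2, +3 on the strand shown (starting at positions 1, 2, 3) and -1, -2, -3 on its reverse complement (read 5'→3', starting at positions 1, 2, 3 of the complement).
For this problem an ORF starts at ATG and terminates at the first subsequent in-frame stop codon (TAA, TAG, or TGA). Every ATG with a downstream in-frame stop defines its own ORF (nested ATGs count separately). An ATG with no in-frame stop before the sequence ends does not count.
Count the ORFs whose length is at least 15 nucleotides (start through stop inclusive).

2

Reverse complement (5'→3'): GACATCTCTTGTGTGACCATATGAGTTGTTGTTGACCACCAACCAGCGTGCGGAGATGCGATCATTTCCGGAGCCATGTGAGTAGCGTGAGTATC
Frame +1: GAT ACT CAC GCT ACT CAC ATG GCT CCG GAA ATG ATC GCA TCT CCG CAC GCT GGT TGG TGG TCA ACA ACA ACT CAT ATG GTC ACA CAA GAG ATG — no ATG→stop ORF.
Frame +2: ATA CTC ACG CTA CTC ACA TGG CTC CGG AAA TGA TCG CAT CTC CGC ACG CTG GTT GGT GGT CAA CAA CAA CTC ATA TGG TCA CAC AAG AGA TGT — no ATG→stop ORF.
Frame +3: TAC TCA CGC TAC TCA CAT GGC TCC GGA AAT GAT CGC ATC TCC GCA CGC TGG TTG GTG GTC AAC AAC AAC TCA TAT GGT CAC ACA AGA GAT GTC — no ATG→stop ORF.
Frame -1: GAC ATC TCT TGT GTG ACC ATA TGA GTT GTT GTT GAC CAC CAA CCA GCG TGC GGA GAT GCG ATC ATT TCC GGA GCC ATG TGA GTA GCG TGA GTA — ATG at 76, stop TGA at 79 → 6 nt.
Frame -2: ACA TCT CTT GTG TGA CCA TAT GAG TTG TTG TTG ACC ACC AAC CAG CGT GCG GAG ATG CGA TCA TTT CCG GAG CCA TGT GAG TAG CGT GAG TAT — ATG at 56, stop TAG at 83 → 30 nt.
Frame -3: CAT CTC TTG TGT GAC CAT ATG AGT TGT TGT TGA CCA CCA ACC AGC GTG CGG AGA TGC GAT CAT TTC CGG AGC CAT GTG AGT AGC GTG AGT ATC — ATG at 21, stop TGA at 33 → 15 nt.
ORFs ≥ 15 nucleotides: frame -2 56–85 (30 nucleotides), frame -3 21–35 (15 nucleotides). Count = 2.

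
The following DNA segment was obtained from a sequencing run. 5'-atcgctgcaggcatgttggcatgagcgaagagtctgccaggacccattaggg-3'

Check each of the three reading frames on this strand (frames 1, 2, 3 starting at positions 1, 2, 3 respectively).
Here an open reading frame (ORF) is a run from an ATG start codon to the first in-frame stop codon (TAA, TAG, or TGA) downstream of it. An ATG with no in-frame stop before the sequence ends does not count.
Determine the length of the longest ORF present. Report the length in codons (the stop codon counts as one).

10

Frame 1: ATC GCT GCA GGC ATG TTG GCA TGA GCG AAG AGT CTG CCA GGA CCC ATT AGG — ATG at 13, stop TGA at 22 → 12 nt.
Frame 2: TCG CTG CAG GCA TGT TGG CAT GAG CGA AGA GTC TGC CAG GAC CCA TTA GGG — no ATG→stop ORF.
Frame 3: CGC TGC AGG CAT GTT GGC ATG AGC GAA GAG TCT GCC AGG ACC CAT TAG — ATG at 21, stop TAG at 48 → 30 nt.
Longest: frame 3, positions 21–50, 30 nt = 10 codons = 9 aa. → 10 codons.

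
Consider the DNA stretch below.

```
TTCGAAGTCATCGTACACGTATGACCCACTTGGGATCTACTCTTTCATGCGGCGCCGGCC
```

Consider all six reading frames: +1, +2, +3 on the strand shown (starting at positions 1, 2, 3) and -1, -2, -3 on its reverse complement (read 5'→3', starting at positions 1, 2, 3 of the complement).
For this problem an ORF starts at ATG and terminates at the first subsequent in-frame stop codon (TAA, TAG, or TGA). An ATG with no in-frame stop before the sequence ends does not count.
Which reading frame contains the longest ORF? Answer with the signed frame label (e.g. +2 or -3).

Reverse complement (5'→3'): GGCCGGCGCCGCATGAAAGAGTAGATCCCAAGTGGGTCATACGTGTACGATGACTTCGAA
Frame +1: TTC GAA GTC ATC GTA CAC GTA TGA CCC ACT TGG GAT CTA CTC TTT CAT GCG GCG CCG GCC — no ATG→stop ORF.
Frame +2: TCG AAG TCA TCG TAC ACG TAT GAC CCA CTT GGG ATC TAC TCT TTC ATG CGG CGC CGG — no ATG→stop ORF.
Frame +3: CGA AGT CAT CGT ACA CGT ATG ACC CAC TTG GGA TCT ACT CTT TCA TGC GGC GCC GGC — no ATG→stop ORF.
Frame -1: GGC CGG CGC CGC ATG AAA GAG TAG ATC CCA AGT GGG TCA TAC GTG TAC GAT GAC TTC GAA — ATG at 13, stop TAG at 22 → 12 nt.
Frame -2: GCC GGC GCC GCA TGA AAG AGT AGA TCC CAA GTG GGT CAT ACG TGT ACG ATG ACT TCG — no ATG→stop ORF.
Frame -3: CCG GCG CCG CAT GAA AGA GTA GAT CCC AAG TGG GTC ATA CGT GTA CGA TGA CTT CGA — no ATG→stop ORF.
Longest ORF is 12 nt in frame -1 (positions 13–24).

-1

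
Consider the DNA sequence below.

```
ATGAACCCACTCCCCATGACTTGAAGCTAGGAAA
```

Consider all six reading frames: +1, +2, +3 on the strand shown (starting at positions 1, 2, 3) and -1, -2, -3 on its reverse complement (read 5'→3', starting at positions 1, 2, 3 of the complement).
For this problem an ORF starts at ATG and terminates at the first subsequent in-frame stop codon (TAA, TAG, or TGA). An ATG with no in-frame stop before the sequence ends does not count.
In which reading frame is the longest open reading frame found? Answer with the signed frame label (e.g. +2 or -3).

+1

Reverse complement (5'→3'): TTTCCTAGCTTCAAGTCATGGGGAGTGGGTTCAT
Frame +1: ATG AAC CCA CTC CCC ATG ACT TGA AGC TAG GAA — ATG at 1, stop TGA at 22 → 24 nt; ATG at 16, stop TGA at 22 → 9 nt.
Frame +2: TGA ACC CAC TCC CCA TGA CTT GAA GCT AGG AAA — no ATG→stop ORF.
Frame +3: GAA CCC ACT CCC CAT GAC TTG AAG CTA GGA — no ATG→stop ORF.
Frame -1: TTT CCT AGC TTC AAG TCA TGG GGA GTG GGT TCA — no ATG→stop ORF.
Frame -2: TTC CTA GCT TCA AGT CAT GGG GAG TGG GTT CAT — no ATG→stop ORF.
Frame -3: TCC TAG CTT CAA GTC ATG GGG AGT GGG TTC — no ATG→stop ORF.
Longest ORF is 24 nt in frame +1 (positions 1–24).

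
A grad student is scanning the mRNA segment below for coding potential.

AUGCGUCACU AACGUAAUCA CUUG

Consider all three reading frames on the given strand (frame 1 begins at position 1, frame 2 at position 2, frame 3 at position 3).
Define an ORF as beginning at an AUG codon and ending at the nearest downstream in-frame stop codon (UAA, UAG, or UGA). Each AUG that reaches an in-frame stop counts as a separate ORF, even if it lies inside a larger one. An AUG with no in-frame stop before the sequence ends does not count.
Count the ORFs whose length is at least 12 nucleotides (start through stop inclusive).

Frame 1: AUG CGU CAC UAA CGU AAU CAC UUG — AUG at 1, stop UAA at 10 → 12 nt.
Frame 2: UGC GUC ACU AAC GUA AUC ACU — no AUG→stop ORF.
Frame 3: GCG UCA CUA ACG UAA UCA CUU — no AUG→stop ORF.
ORFs ≥ 12 nucleotides: frame 1 1–12 (12 nucleotides). Count = 1.

1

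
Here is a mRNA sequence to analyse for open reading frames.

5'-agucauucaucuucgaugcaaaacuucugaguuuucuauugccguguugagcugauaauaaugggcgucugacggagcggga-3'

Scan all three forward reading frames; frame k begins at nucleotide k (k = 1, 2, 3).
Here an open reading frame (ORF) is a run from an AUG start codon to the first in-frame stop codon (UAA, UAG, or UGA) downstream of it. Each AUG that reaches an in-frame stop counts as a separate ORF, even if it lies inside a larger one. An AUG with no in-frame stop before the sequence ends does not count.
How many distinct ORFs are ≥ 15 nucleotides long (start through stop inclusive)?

Frame 1: AGU CAU UCA UCU UCG AUG CAA AAC UUC UGA GUU UUC UAU UGC CGU GUU GAG CUG AUA AUA AUG GGC GUC UGA CGG AGC GGG — AUG at 16, stop UGA at 28 → 15 nt; AUG at 61, stop UGA at 70 → 12 nt.
Frame 2: GUC AUU CAU CUU CGA UGC AAA ACU UCU GAG UUU UCU AUU GCC GUG UUG AGC UGA UAA UAA UGG GCG UCU GAC GGA GCG GGA — no AUG→stop ORF.
Frame 3: UCA UUC AUC UUC GAU GCA AAA CUU CUG AGU UUU CUA UUG CCG UGU UGA GCU GAU AAU AAU GGG CGU CUG ACG GAG CGG — no AUG→stop ORF.
ORFs ≥ 15 nucleotides: frame 1 16–30 (15 nucleotides). Count = 1.

1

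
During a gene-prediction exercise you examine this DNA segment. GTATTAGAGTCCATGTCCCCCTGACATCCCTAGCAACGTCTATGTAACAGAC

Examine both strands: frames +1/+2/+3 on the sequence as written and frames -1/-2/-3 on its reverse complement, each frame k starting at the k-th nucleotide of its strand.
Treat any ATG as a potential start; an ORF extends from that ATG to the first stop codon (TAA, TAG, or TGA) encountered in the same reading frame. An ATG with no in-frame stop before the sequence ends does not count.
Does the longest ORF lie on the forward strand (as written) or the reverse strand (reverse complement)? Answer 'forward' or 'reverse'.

Reverse complement (5'→3'): GTCTGTTACATAGACGTTGCTAGGGATGTCAGGGGGACATGGACTCTAATAC
Frame +1: GTA TTA GAG TCC ATG TCC CCC TGA CAT CCC TAG CAA CGT CTA TGT AAC AGA — ATG at 13, stop TGA at 22 → 12 nt.
Frame +2: TAT TAG AGT CCA TGT CCC CCT GAC ATC CCT AGC AAC GTC TAT GTA ACA GAC — no ATG→stop ORF.
Frame +3: ATT AGA GTC CAT GTC CCC CTG ACA TCC CTA GCA ACG TCT ATG TAA CAG — ATG at 42, stop TAA at 45 → 6 nt.
Frame -1: GTC TGT TAC ATA GAC GTT GCT AGG GAT GTC AGG GGG ACA TGG ACT CTA ATA — no ATG→stop ORF.
Frame -2: TCT GTT ACA TAG ACG TTG CTA GGG ATG TCA GGG GGA CAT GGA CTC TAA TAC — ATG at 26, stop TAA at 47 → 24 nt.
Frame -3: CTG TTA CAT AGA CGT TGC TAG GGA TGT CAG GGG GAC ATG GAC TCT AAT — no ATG→stop ORF.
Forward-strand max 12 nt; reverse-strand max 24 nt. The reverse strand has the longer ORF.

reverse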